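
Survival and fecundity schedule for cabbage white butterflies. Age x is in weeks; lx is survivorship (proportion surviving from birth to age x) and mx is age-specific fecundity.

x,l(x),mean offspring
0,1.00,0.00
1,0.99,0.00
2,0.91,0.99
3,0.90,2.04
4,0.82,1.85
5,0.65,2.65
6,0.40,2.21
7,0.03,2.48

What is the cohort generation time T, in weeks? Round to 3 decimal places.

4.011

lx·mx: 0, 0, 0.9009, 1.836, 1.517, 1.7225, 0.884, 0.0744 → R0 = 6.9348
x·lx·mx: 0, 0, 1.8018, 5.508, 6.068, 8.6125, 5.304, 0.5208 → Σ = 27.8151
T = 27.8151 / 6.9348 = 4.010945… → 4.011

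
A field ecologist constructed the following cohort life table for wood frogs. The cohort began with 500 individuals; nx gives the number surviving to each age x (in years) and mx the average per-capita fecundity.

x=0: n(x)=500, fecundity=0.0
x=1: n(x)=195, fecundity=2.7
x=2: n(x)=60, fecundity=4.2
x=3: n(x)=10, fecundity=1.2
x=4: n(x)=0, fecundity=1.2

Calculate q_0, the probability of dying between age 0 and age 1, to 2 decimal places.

0.61

lx = nx/n0 = nx/500: 1, 0.39, 0.12, 0.02, 0
q_0 = (l_0 − l_1) / l_0 = (1 − 0.39) / 1
     = 0.61 / 1 = 0.61 → 0.61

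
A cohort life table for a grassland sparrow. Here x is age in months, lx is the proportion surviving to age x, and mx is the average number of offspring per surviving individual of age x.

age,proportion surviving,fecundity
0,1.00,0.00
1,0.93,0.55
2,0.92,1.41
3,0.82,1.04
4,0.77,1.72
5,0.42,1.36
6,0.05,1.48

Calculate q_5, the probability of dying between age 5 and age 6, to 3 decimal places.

0.881

q_5 = (l_5 − l_6) / l_5 = (0.42 − 0.05) / 0.42
     = 0.37 / 0.42 = 0.880952… → 0.881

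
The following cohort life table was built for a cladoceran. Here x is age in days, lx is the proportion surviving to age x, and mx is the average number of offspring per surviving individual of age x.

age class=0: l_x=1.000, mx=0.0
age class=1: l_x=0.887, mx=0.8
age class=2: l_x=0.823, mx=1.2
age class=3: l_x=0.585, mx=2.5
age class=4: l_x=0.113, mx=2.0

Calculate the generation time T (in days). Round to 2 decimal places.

lx·mx: 0, 0.7096, 0.9876, 1.4625, 0.226 → R0 = 3.3857
x·lx·mx: 0, 0.7096, 1.9752, 4.3875, 0.904 → Σ = 7.9763
T = 7.9763 / 3.3857 = 2.355879… → 2.36

2.36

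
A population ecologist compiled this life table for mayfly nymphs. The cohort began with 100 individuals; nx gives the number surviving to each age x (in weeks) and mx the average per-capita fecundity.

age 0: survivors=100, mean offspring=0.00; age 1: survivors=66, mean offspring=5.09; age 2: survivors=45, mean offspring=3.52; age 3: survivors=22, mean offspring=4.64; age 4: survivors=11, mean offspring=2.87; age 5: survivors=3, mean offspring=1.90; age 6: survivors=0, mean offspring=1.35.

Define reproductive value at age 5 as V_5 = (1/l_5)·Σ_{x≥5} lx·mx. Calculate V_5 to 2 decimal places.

lx = nx/n0 = nx/100: 1, 0.66, 0.45, 0.22, 0.11, 0.03, 0
lx·mx for x ≥ 5: 0.057, 0 → sum = 0.057
V_5 = 0.057 / l_5 = 0.057 / 0.03 = 1.9 → 1.90

1.90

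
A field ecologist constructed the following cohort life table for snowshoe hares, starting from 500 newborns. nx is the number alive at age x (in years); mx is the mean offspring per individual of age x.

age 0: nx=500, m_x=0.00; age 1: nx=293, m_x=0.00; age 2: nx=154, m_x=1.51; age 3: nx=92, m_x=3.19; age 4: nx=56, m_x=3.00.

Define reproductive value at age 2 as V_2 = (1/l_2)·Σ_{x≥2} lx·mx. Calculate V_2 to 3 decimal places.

lx = nx/n0 = nx/500: 1, 0.586, 0.308, 0.184, 0.112
lx·mx for x ≥ 2: 0.46508, 0.58696, 0.336 → sum = 1.38804
V_2 = 1.38804 / l_2 = 1.38804 / 0.308 = 4.506623… → 4.507

4.507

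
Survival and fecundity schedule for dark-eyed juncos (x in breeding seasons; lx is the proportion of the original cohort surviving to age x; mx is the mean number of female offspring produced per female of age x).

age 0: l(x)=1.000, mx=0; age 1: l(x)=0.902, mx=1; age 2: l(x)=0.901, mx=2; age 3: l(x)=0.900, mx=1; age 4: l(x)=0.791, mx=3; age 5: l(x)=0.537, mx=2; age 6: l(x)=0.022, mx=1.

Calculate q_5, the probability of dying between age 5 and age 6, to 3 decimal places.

0.959

q_5 = (l_5 − l_6) / l_5 = (0.537 − 0.022) / 0.537
     = 0.515 / 0.537 = 0.959032… → 0.959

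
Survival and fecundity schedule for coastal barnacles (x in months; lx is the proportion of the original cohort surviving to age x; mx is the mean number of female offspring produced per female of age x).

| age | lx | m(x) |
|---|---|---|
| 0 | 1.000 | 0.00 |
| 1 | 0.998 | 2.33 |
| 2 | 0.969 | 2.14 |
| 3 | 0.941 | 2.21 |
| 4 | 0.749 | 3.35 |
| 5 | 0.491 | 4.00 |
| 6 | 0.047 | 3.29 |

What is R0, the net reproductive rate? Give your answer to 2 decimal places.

11.11

lx·mx by age: 0, 2.32534, 2.07366, 2.07961, 2.50915, 1.964, 0.15463
R0 = Σ lx·mx = 11.10639 → 11.11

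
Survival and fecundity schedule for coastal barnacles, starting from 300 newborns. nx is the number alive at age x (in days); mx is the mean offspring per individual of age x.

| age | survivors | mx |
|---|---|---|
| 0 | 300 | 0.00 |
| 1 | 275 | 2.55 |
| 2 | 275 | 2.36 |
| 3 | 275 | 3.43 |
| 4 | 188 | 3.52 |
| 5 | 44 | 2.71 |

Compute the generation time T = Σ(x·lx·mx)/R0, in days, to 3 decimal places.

2.626

lx = nx/n0 = nx/300: 1, 0.91667…, 0.91667…, 0.91667…, 0.62667…, 0.14667…
lx·mx: 0, 2.3375…, 2.163333…, 3.144167…, 2.205867…, 0.397467… → R0 = 10.248333…
x·lx·mx: 0, 2.3375…, 4.326667…, 9.4325…, 8.823467…, 1.987333… → Σ = 26.907467…
T = 26.907467… / 10.248333… = 2.625546… → 2.626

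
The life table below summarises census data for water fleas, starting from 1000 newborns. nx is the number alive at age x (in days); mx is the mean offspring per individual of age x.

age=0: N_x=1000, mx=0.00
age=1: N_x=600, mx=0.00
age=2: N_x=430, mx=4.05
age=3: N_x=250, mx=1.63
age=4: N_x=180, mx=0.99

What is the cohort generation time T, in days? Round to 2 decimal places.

2.33

lx = nx/n0 = nx/1000: 1, 0.6, 0.43, 0.25, 0.18
lx·mx: 0, 0, 1.7415, 0.4075, 0.1782 → R0 = 2.3272
x·lx·mx: 0, 0, 3.483, 1.2225, 0.7128 → Σ = 5.4183
T = 5.4183 / 2.3272 = 2.328249… → 2.33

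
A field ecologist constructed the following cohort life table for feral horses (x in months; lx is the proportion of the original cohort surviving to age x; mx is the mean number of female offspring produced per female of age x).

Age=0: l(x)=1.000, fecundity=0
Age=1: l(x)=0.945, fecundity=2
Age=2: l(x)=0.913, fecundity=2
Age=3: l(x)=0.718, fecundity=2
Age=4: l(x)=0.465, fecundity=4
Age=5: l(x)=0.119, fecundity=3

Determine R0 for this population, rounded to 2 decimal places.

7.37

lx·mx by age: 0, 1.89, 1.826, 1.436, 1.86, 0.357
R0 = Σ lx·mx = 7.369 → 7.37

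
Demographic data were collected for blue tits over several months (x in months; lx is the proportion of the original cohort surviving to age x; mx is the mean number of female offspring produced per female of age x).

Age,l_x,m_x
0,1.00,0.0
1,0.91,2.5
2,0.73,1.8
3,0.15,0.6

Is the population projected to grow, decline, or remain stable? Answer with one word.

R0 = Σ lx·mx = 0 + 2.275 + 1.314 + 0.09 = 3.679
R0 > 1, so the population is growing.

growing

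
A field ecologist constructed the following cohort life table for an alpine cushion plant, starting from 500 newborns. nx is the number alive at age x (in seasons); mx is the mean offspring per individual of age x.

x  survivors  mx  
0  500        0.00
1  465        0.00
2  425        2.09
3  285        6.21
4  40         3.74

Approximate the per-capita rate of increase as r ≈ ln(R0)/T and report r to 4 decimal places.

lx = nx/n0 = nx/500: 1, 0.93, 0.85, 0.57, 0.08
R0 = Σ lx·mx = 0 + 0 + 1.7765 + 3.5397 + 0.2992 = 5.6154
Σ x·lx·mx = 15.3689; T = 15.3689/5.6154 = 2.73692…
r ≈ ln(R0)/T = ln(5.6154)/2.73692… = 0.630458… → 0.6305

0.6305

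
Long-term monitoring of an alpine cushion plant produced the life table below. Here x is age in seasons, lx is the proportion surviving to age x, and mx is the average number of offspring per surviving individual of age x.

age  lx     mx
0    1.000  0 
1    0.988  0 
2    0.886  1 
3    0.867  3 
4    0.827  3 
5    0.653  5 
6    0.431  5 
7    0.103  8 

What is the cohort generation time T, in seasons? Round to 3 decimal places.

4.465

lx·mx: 0, 0, 0.886, 2.601, 2.481, 3.265, 2.155, 0.824 → R0 = 12.212
x·lx·mx: 0, 0, 1.772, 7.803, 9.924, 16.325, 12.93, 5.768 → Σ = 54.522
T = 54.522 / 12.212 = 4.464625… → 4.465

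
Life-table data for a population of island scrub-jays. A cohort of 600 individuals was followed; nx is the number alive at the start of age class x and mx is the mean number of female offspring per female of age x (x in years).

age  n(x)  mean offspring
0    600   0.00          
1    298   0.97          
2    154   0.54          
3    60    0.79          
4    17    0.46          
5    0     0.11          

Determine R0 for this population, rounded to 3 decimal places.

lx = nx/n0 = nx/600: 1, 0.49667…, 0.25667…, 0.1, 0.02833…, 0
lx·mx by age: 0, 0.481767…, 0.1386…, 0.079, 0.013033…, 0
R0 = Σ lx·mx = 0.7124… → 0.712

0.712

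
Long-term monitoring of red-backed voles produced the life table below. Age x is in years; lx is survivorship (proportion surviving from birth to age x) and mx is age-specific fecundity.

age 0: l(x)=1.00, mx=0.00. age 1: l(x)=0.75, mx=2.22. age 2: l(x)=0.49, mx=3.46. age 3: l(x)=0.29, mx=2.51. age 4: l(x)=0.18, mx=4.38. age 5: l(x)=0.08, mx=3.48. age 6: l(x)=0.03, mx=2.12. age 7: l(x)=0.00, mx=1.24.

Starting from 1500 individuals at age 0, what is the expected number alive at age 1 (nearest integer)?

Expected survivors = N0 · l_1 = 1500 × 0.75 = 1125 → 1125

1125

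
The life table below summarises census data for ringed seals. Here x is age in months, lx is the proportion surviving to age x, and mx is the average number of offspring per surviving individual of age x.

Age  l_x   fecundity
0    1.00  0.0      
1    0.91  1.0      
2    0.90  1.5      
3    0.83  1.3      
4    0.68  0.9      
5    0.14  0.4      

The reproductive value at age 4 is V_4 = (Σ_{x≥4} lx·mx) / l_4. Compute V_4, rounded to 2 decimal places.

lx·mx for x ≥ 4: 0.612, 0.056 → sum = 0.668
V_4 = 0.668 / l_4 = 0.668 / 0.68 = 0.982353… → 0.98

0.98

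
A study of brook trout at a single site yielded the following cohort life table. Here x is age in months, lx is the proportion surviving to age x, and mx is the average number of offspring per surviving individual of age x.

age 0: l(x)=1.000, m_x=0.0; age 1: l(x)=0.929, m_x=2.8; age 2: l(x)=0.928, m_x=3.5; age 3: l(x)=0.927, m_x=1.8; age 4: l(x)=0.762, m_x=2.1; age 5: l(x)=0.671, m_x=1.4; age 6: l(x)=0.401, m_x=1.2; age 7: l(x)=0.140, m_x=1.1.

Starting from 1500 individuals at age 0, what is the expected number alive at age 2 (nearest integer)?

Expected survivors = N0 · l_2 = 1500 × 0.928 = 1392 → 1392

1392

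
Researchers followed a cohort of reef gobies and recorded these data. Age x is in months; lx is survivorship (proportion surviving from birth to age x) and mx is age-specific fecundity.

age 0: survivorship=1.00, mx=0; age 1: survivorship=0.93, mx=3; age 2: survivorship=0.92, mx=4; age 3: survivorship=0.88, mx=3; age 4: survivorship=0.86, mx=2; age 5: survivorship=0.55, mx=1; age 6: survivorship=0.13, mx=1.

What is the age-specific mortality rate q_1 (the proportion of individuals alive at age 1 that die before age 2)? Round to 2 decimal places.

q_1 = (l_1 − l_2) / l_1 = (0.93 − 0.92) / 0.93
     = 0.01 / 0.93 = 0.010753… → 0.01

0.01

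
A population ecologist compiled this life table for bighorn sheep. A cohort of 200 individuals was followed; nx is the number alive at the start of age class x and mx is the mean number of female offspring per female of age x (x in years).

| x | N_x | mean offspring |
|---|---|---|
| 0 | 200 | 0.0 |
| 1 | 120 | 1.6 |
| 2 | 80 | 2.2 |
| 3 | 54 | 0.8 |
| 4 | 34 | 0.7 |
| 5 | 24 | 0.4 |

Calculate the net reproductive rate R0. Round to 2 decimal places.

2.22

lx = nx/n0 = nx/200: 1, 0.6, 0.4, 0.27, 0.17, 0.12
lx·mx by age: 0, 0.96, 0.88, 0.216, 0.119, 0.048
R0 = Σ lx·mx = 2.223 → 2.22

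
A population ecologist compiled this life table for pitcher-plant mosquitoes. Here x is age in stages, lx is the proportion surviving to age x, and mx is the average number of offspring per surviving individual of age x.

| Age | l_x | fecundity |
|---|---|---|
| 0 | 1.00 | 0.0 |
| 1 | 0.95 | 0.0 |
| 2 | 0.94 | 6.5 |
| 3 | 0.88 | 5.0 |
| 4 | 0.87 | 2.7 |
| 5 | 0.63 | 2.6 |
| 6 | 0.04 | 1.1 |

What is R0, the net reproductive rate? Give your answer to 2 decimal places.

14.54

lx·mx by age: 0, 0, 6.11, 4.4, 2.349, 1.638, 0.044
R0 = Σ lx·mx = 14.541 → 14.54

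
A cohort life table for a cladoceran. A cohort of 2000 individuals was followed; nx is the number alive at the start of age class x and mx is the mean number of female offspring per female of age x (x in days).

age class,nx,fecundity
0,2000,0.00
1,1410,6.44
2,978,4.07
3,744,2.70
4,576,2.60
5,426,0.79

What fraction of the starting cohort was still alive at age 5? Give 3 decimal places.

l_5 = n_5/n_0 = 426/2000 = 0.213 → 0.213

0.213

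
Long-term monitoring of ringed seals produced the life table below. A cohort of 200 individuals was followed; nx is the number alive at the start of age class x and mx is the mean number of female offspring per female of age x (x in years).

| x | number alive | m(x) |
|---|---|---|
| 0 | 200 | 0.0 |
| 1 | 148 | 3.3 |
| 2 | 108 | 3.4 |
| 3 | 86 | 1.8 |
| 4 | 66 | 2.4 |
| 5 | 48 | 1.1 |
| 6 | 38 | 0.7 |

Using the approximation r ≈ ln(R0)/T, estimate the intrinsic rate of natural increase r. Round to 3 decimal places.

0.833

lx = nx/n0 = nx/200: 1, 0.74, 0.54, 0.43, 0.33, 0.24, 0.19
R0 = Σ lx·mx = 0 + 2.442 + 1.836 + 0.774 + 0.792 + 0.264 + 0.133 = 6.241
Σ x·lx·mx = 13.722; T = 13.722/6.241 = 2.19869…
r ≈ ln(R0)/T = ln(6.241)/2.19869… = 0.83283… → 0.833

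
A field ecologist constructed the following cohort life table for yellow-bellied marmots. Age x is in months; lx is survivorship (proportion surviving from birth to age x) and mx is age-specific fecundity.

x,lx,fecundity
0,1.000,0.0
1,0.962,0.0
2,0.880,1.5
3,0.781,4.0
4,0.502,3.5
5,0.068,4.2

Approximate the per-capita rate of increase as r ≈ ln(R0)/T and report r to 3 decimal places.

0.593

R0 = Σ lx·mx = 0 + 0 + 1.32 + 3.124 + 1.757 + 0.2856 = 6.4866
Σ x·lx·mx = 20.468; T = 20.468/6.4866 = 3.15543…
r ≈ ln(R0)/T = ln(6.4866)/3.15543… = 0.59255… → 0.593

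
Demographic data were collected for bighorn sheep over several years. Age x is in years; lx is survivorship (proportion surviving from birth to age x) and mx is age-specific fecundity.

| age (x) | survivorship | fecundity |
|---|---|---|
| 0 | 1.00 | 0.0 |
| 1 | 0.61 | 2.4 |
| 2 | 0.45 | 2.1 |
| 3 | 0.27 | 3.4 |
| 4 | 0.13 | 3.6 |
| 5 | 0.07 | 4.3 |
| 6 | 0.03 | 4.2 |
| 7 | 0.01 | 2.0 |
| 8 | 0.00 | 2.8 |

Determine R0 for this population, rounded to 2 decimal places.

4.24

lx·mx by age: 0, 1.464, 0.945, 0.918, 0.468, 0.301, 0.126, 0.02, 0
R0 = Σ lx·mx = 4.242 → 4.24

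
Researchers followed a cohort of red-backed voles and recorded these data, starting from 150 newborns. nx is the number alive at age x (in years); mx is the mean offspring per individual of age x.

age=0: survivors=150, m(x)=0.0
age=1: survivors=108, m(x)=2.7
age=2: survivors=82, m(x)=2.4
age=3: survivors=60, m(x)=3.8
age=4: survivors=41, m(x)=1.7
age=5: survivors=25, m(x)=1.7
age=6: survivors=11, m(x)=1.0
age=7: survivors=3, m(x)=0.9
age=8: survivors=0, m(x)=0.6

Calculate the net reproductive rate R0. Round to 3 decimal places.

5.615

lx = nx/n0 = nx/150: 1, 0.72, 0.54667…, 0.4, 0.27333…, 0.16667…, 0.07333…, 0.02, 0
lx·mx by age: 0, 1.944, 1.312…, 1.52, 0.464667…, 0.283333…, 0.073333…, 0.018, 0
R0 = Σ lx·mx = 5.615333… → 5.615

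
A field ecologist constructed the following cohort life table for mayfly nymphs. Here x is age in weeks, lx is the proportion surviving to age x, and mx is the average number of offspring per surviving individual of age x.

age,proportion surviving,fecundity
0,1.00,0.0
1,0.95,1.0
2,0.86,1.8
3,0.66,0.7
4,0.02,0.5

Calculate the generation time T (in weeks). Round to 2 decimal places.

1.84

lx·mx: 0, 0.95, 1.548, 0.462, 0.01 → R0 = 2.97
x·lx·mx: 0, 0.95, 3.096, 1.386, 0.04 → Σ = 5.472
T = 5.472 / 2.97 = 1.842424… → 1.84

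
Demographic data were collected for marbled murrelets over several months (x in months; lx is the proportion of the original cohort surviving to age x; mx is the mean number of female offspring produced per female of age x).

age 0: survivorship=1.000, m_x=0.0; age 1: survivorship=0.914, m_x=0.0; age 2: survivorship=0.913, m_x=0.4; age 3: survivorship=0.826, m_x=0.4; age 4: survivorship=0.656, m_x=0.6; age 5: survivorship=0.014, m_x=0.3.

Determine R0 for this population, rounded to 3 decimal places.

1.093

lx·mx by age: 0, 0, 0.3652, 0.3304, 0.3936, 0.0042
R0 = Σ lx·mx = 1.0934 → 1.093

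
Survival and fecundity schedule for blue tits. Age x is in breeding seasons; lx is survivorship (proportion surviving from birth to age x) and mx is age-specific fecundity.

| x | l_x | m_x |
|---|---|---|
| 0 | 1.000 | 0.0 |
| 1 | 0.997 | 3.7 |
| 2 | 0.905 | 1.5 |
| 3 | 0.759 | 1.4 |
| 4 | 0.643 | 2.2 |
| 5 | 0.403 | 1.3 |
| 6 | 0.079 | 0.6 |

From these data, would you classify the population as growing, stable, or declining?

growing

R0 = Σ lx·mx = 0 + 3.6889 + 1.3575 + 1.0626 + 1.4146 + 0.5239 + 0.0474 = 8.0949
R0 > 1, so the population is growing.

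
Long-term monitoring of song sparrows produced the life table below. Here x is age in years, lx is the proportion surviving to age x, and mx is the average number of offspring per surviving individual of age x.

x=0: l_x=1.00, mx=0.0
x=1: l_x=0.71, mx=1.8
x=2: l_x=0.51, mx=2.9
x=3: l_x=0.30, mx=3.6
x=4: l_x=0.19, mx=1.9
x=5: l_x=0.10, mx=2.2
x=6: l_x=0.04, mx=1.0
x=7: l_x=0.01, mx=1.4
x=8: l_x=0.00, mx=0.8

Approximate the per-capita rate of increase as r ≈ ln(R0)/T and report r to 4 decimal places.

R0 = Σ lx·mx = 0 + 1.278 + 1.479 + 1.08 + 0.361 + 0.22 + 0.04 + 0.014 + 0 = 4.472
Σ x·lx·mx = 10.358; T = 10.358/4.472 = 2.31619…
r ≈ ln(R0)/T = ln(4.472)/2.31619… = 0.646681… → 0.6467

0.6467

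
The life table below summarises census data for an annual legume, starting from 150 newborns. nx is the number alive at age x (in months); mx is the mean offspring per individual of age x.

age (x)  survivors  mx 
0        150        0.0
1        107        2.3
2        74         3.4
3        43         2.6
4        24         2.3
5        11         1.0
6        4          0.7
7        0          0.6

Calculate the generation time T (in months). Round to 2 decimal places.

2.03

lx = nx/n0 = nx/150: 1, 0.71333…, 0.49333…, 0.28667…, 0.16, 0.07333…, 0.02667…, 0
lx·mx: 0, 1.640667…, 1.677333…, 0.745333…, 0.368, 0.073333…, 0.018667…, 0 → R0 = 4.523333…
x·lx·mx: 0, 1.640667…, 3.354667…, 2.236…, 1.472, 0.366667…, 0.112…, 0 → Σ = 9.182…
T = 9.182… / 4.523333… = 2.029919… → 2.03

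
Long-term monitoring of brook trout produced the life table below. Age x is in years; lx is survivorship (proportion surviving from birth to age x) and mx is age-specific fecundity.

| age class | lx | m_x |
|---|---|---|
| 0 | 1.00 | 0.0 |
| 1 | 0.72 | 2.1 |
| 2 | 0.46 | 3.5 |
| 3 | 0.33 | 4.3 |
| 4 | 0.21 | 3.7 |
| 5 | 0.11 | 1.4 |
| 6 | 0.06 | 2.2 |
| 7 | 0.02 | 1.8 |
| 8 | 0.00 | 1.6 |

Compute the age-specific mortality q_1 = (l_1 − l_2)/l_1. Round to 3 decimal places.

0.361

q_1 = (l_1 − l_2) / l_1 = (0.72 − 0.46) / 0.72
     = 0.26 / 0.72 = 0.361111… → 0.361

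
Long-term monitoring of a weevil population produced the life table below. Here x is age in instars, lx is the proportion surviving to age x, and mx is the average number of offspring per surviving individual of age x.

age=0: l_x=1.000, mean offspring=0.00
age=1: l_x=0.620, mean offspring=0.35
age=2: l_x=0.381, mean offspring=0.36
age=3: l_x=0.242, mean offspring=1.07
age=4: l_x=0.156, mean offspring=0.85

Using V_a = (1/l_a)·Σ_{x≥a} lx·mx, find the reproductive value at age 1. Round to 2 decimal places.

lx·mx for x ≥ 1: 0.217, 0.13716, 0.25894, 0.1326 → sum = 0.7457
V_1 = 0.7457 / l_1 = 0.7457 / 0.62 = 1.202742… → 1.20

1.20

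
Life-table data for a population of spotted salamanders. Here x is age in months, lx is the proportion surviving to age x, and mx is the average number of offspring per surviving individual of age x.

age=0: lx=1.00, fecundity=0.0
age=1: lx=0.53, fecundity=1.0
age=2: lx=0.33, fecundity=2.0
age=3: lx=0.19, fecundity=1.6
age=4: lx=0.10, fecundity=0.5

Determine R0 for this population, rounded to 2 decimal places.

lx·mx by age: 0, 0.53, 0.66, 0.304, 0.05
R0 = Σ lx·mx = 1.544 → 1.54

1.54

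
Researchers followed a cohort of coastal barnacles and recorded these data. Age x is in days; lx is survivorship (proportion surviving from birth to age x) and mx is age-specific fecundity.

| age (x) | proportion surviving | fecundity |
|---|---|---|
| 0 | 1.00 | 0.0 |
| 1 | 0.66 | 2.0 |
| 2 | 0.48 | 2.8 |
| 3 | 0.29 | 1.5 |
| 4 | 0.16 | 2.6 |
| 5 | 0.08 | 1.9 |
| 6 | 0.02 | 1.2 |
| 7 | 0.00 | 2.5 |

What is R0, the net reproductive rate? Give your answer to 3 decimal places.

lx·mx by age: 0, 1.32, 1.344, 0.435, 0.416, 0.152, 0.024, 0
R0 = Σ lx·mx = 3.691 → 3.691

3.691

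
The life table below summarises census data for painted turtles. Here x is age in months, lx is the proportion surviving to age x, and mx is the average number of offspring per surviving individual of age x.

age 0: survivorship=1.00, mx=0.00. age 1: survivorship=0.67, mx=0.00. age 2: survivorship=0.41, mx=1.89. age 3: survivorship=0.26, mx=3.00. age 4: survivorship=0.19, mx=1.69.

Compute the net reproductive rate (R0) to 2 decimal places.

1.88

lx·mx by age: 0, 0, 0.7749, 0.78, 0.3211
R0 = Σ lx·mx = 1.876 → 1.88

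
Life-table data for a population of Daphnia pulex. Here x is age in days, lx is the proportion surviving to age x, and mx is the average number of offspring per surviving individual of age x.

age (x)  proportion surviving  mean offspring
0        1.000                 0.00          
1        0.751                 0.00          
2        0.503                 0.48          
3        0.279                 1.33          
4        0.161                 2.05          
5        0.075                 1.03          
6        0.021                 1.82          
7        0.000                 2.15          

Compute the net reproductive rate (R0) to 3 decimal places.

1.058

lx·mx by age: 0, 0, 0.24144, 0.37107, 0.33005, 0.07725, 0.03822, 0
R0 = Σ lx·mx = 1.05803 → 1.058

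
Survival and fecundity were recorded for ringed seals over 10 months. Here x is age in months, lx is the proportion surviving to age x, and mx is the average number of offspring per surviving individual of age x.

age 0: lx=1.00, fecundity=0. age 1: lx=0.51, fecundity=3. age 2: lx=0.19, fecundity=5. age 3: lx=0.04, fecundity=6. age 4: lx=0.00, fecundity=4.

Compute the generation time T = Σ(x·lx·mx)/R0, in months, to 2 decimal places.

lx·mx: 0, 1.53, 0.95, 0.24, 0 → R0 = 2.72
x·lx·mx: 0, 1.53, 1.9, 0.72, 0 → Σ = 4.15
T = 4.15 / 2.72 = 1.525735… → 1.53

1.53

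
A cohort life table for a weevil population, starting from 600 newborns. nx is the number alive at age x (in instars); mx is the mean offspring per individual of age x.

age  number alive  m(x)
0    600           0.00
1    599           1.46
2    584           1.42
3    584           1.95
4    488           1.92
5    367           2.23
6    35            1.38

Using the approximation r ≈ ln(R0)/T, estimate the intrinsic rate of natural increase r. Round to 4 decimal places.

lx = nx/n0 = nx/600: 1, 0.99833…, 0.97333…, 0.97333…, 0.81333…, 0.61167…, 0.05833…
R0 = Σ lx·mx = 0 + 1.45757… + 1.38213… + 1.898… + 1.5616… + 1.36402… + 0.0805… = 7.743817…
Σ x·lx·mx = 23.465317…; T = 23.465317…/7.743817… = 3.0302…
r ≈ ln(R0)/T = ln(7.743817…)/3.0302… = 0.675498… → 0.6755

0.6755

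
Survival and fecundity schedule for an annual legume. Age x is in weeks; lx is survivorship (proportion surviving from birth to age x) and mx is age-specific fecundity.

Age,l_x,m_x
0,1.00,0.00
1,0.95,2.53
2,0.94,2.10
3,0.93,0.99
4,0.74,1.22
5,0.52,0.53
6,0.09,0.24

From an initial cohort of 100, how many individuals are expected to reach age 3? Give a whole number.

93

Expected survivors = N0 · l_3 = 100 × 0.93 = 93 → 93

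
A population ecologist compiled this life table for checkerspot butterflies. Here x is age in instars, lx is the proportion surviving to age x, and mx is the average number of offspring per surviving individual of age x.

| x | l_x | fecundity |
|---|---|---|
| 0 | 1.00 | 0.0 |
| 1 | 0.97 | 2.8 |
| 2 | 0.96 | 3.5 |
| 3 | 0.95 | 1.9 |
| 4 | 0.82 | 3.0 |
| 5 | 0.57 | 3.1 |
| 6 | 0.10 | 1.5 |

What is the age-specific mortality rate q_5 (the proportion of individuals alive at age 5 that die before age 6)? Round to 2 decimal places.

0.82

q_5 = (l_5 − l_6) / l_5 = (0.57 − 0.1) / 0.57
     = 0.47 / 0.57 = 0.824561… → 0.82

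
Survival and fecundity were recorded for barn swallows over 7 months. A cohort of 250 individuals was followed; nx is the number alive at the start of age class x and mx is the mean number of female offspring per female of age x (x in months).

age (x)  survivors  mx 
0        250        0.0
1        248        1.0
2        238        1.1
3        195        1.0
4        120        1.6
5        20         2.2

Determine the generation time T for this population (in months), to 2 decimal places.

2.49

lx = nx/n0 = nx/250: 1, 0.992, 0.952, 0.78, 0.48, 0.08
lx·mx: 0, 0.992, 1.0472, 0.78, 0.768, 0.176 → R0 = 3.7632
x·lx·mx: 0, 0.992, 2.0944, 2.34, 3.072, 0.88 → Σ = 9.3784
T = 9.3784 / 3.7632 = 2.492134… → 2.49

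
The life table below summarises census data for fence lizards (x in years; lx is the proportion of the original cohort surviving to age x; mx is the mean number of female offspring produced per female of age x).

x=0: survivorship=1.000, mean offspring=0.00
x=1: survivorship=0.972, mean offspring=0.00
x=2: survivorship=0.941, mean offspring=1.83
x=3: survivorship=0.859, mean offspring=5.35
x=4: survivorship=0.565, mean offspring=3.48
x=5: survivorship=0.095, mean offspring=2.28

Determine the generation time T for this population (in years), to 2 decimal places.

3.08

lx·mx: 0, 0, 1.72203, 4.59565, 1.9662, 0.2166 → R0 = 8.50048
x·lx·mx: 0, 0, 3.44406, 13.78695, 7.8648, 1.083 → Σ = 26.17881
T = 26.17881 / 8.50048 = 3.079686… → 3.08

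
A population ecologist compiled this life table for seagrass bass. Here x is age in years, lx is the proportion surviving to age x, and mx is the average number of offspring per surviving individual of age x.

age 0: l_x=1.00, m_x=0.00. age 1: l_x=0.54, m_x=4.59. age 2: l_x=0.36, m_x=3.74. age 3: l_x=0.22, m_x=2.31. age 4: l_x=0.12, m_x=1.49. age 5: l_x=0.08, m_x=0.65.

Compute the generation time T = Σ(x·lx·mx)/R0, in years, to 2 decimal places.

1.68

lx·mx: 0, 2.4786, 1.3464, 0.5082, 0.1788, 0.052 → R0 = 4.564
x·lx·mx: 0, 2.4786, 2.6928, 1.5246, 0.7152, 0.26 → Σ = 7.6712
T = 7.6712 / 4.564 = 1.680806… → 1.68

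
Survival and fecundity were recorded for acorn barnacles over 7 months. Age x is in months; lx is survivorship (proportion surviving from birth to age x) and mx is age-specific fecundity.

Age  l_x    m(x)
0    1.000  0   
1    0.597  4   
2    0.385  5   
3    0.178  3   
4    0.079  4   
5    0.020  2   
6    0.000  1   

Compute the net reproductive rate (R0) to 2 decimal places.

5.20

lx·mx by age: 0, 2.388, 1.925, 0.534, 0.316, 0.04, 0
R0 = Σ lx·mx = 5.203 → 5.20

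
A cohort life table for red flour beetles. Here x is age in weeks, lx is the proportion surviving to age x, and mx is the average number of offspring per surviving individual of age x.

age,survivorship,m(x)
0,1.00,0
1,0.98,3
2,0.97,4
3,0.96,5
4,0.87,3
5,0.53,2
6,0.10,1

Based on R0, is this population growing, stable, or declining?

growing

R0 = Σ lx·mx = 0 + 2.94 + 3.88 + 4.8 + 2.61 + 1.06 + 0.1 = 15.39
R0 > 1, so the population is growing.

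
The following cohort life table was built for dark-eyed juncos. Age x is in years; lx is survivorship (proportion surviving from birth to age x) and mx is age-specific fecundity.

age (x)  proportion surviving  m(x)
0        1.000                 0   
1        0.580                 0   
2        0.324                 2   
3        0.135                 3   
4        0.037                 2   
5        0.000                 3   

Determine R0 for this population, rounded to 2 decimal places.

lx·mx by age: 0, 0, 0.648, 0.405, 0.074, 0
R0 = Σ lx·mx = 1.127 → 1.13

1.13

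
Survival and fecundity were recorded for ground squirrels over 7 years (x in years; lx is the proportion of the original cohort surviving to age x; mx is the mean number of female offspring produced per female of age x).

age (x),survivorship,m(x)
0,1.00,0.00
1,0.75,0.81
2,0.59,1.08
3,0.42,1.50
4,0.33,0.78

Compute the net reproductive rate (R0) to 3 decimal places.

2.132

lx·mx by age: 0, 0.6075, 0.6372, 0.63, 0.2574
R0 = Σ lx·mx = 2.1321 → 2.132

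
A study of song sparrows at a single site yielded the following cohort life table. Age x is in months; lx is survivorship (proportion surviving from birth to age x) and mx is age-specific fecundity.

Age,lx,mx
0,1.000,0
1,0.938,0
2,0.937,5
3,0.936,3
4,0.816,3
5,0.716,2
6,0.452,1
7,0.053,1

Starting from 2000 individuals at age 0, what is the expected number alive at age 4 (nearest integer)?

1632

Expected survivors = N0 · l_4 = 2000 × 0.816 = 1632 → 1632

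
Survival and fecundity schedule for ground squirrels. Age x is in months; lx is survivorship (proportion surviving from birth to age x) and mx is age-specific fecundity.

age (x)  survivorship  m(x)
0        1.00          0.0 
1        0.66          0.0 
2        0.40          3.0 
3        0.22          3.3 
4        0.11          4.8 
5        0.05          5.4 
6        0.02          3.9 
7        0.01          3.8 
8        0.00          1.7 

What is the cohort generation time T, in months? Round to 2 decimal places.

lx·mx: 0, 0, 1.2, 0.726, 0.528, 0.27, 0.078, 0.038, 0 → R0 = 2.84
x·lx·mx: 0, 0, 2.4, 2.178, 2.112, 1.35, 0.468, 0.266, 0 → Σ = 8.774
T = 8.774 / 2.84 = 3.089437… → 3.09

3.09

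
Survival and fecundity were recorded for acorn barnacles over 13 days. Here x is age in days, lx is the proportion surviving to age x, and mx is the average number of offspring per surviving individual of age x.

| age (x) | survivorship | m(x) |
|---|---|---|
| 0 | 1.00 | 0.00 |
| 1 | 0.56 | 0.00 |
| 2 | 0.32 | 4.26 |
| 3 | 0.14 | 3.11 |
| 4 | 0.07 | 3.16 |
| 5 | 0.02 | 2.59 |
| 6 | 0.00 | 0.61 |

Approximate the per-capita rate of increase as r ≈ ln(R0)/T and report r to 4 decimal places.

0.2915

R0 = Σ lx·mx = 0 + 0 + 1.3632 + 0.4354 + 0.2212 + 0.0518 + 0 = 2.0716
Σ x·lx·mx = 5.1764; T = 5.1764/2.0716 = 2.49874…
r ≈ ln(R0)/T = ln(2.0716)/2.49874… = 0.291475… → 0.2915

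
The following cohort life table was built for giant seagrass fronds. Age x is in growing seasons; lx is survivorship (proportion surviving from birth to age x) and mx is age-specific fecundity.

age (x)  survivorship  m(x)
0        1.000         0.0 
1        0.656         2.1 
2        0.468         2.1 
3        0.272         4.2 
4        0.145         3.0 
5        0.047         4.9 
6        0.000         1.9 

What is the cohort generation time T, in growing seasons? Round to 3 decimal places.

lx·mx: 0, 1.3776, 0.9828, 1.1424, 0.435, 0.2303, 0 → R0 = 4.1681
x·lx·mx: 0, 1.3776, 1.9656, 3.4272, 1.74, 1.1515, 0 → Σ = 9.6619
T = 9.6619 / 4.1681 = 2.318059… → 2.318

2.318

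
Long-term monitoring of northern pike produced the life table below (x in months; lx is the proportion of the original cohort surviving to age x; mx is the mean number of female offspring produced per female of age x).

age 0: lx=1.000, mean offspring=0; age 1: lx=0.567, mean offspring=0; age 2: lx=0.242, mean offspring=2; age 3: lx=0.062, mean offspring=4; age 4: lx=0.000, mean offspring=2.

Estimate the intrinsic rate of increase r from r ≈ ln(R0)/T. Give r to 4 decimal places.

-0.1334

R0 = Σ lx·mx = 0 + 0 + 0.484 + 0.248 + 0 = 0.732
Σ x·lx·mx = 1.712; T = 1.712/0.732 = 2.3388…
r ≈ ln(R0)/T = ln(0.732)/2.3388… = -0.133391… → -0.1334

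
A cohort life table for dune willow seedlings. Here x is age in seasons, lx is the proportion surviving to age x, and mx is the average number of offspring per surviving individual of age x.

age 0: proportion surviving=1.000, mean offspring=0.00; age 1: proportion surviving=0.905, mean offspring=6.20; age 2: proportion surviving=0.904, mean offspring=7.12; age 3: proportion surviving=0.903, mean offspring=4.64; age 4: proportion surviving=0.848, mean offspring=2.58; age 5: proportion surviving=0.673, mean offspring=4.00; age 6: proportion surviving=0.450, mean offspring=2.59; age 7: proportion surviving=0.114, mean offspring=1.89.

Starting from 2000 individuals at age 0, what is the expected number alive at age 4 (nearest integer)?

1696

Expected survivors = N0 · l_4 = 2000 × 0.848 = 1696 → 1696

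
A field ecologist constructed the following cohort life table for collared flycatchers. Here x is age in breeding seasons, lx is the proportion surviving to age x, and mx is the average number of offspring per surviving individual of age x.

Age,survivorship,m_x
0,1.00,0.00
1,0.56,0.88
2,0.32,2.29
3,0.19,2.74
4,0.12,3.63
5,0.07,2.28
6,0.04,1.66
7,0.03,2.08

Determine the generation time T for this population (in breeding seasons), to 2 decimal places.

lx·mx: 0, 0.4928, 0.7328, 0.5206, 0.4356, 0.1596, 0.0664, 0.0624 → R0 = 2.4702
x·lx·mx: 0, 0.4928, 1.4656, 1.5618, 1.7424, 0.798, 0.3984, 0.4368 → Σ = 6.8958
T = 6.8958 / 2.4702 = 2.791596… → 2.79

2.79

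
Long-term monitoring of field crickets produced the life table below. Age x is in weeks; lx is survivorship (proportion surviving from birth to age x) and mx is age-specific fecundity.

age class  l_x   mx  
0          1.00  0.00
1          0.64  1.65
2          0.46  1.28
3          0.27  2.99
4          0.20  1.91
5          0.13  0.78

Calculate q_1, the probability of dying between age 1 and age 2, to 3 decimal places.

q_1 = (l_1 − l_2) / l_1 = (0.64 − 0.46) / 0.64
     = 0.18 / 0.64 = 0.28125 → 0.281

0.281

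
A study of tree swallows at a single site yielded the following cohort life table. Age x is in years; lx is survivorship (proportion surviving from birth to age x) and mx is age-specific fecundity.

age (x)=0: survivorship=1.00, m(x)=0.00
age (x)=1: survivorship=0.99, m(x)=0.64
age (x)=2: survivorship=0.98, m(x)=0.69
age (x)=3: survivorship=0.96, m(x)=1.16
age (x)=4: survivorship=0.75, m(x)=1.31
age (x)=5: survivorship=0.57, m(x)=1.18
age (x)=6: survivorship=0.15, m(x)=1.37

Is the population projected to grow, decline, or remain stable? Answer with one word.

R0 = Σ lx·mx = 0 + 0.6336 + 0.6762 + 1.1136 + 0.9825 + 0.6726 + 0.2055 = 4.284
R0 > 1, so the population is growing.

growing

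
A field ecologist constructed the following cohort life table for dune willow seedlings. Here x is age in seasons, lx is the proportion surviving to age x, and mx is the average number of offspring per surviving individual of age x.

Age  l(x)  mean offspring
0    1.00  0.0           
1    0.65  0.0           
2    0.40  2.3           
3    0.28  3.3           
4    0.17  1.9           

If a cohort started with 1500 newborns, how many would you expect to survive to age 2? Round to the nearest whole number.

Expected survivors = N0 · l_2 = 1500 × 0.40 = 600 → 600

600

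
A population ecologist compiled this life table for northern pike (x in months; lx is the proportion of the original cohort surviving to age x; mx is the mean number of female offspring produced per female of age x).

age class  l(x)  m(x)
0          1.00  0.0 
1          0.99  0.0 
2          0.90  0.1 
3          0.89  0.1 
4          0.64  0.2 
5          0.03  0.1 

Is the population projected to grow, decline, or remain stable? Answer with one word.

R0 = Σ lx·mx = 0 + 0 + 0.09 + 0.089 + 0.128 + 0.003 = 0.31
R0 < 1, so the population is declining.

declining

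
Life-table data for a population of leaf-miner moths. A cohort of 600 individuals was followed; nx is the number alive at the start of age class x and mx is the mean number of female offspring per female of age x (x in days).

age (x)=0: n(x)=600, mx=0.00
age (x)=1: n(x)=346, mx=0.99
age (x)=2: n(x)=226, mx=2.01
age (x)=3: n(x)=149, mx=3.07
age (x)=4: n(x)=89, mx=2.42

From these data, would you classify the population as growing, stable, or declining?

lx = nx/n0 = nx/600: 1, 0.57667…, 0.37667…, 0.24833…, 0.14833…
R0 = Σ lx·mx = 0 + 0.5709… + 0.7571… + 0.762383… + 0.358967… = 2.44935…
R0 > 1, so the population is growing.

growing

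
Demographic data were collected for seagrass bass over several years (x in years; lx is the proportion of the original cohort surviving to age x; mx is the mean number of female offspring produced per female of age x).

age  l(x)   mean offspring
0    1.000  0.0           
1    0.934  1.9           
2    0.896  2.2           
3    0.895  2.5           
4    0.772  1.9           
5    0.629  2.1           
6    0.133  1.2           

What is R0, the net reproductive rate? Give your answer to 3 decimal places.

8.931

lx·mx by age: 0, 1.7746, 1.9712, 2.2375, 1.4668, 1.3209, 0.1596
R0 = Σ lx·mx = 8.9306 → 8.931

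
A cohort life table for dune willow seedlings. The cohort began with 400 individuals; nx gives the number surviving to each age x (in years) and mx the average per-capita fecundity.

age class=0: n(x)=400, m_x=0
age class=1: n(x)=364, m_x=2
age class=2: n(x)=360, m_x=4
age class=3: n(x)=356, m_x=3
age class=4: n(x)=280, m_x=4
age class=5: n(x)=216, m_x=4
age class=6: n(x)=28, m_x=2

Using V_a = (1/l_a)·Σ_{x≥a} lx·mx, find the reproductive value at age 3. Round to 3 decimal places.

lx = nx/n0 = nx/400: 1, 0.91, 0.9, 0.89, 0.7, 0.54, 0.07
lx·mx for x ≥ 3: 2.67, 2.8, 2.16, 0.14 → sum = 7.77
V_3 = 7.77 / l_3 = 7.77 / 0.89 = 8.730337… → 8.730

8.730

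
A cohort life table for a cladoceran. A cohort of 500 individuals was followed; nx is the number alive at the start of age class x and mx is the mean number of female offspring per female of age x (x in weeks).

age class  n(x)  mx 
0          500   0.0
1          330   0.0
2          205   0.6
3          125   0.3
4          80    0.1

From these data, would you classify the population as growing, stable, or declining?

declining

lx = nx/n0 = nx/500: 1, 0.66, 0.41, 0.25, 0.16
R0 = Σ lx·mx = 0 + 0 + 0.246 + 0.075 + 0.016 = 0.337
R0 < 1, so the population is declining.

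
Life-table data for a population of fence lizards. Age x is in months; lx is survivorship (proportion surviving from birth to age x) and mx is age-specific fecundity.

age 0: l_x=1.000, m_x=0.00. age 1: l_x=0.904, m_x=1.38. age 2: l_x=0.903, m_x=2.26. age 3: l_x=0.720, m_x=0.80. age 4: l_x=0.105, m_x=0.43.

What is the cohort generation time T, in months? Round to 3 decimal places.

1.851

lx·mx: 0, 1.24752, 2.04078, 0.576, 0.04515 → R0 = 3.90945
x·lx·mx: 0, 1.24752, 4.08156, 1.728, 0.1806 → Σ = 7.23768
T = 7.23768 / 3.90945 = 1.851329… → 1.851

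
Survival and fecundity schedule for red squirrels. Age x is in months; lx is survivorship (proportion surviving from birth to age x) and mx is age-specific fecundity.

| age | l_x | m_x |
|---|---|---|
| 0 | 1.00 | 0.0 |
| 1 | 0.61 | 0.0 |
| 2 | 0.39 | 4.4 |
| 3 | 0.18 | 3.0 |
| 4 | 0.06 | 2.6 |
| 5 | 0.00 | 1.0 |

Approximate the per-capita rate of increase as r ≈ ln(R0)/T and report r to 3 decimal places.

R0 = Σ lx·mx = 0 + 0 + 1.716 + 0.54 + 0.156 + 0 = 2.412
Σ x·lx·mx = 5.676; T = 5.676/2.412 = 2.35323…
r ≈ ln(R0)/T = ln(2.412)/2.35323… = 0.37415… → 0.374

0.374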